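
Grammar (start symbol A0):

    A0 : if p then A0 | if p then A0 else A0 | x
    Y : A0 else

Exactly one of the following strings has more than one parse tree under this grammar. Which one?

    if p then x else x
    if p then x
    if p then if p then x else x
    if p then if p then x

if p then if p then x else x

if p then x else x: 1 tree
if p then x: 1 tree
if p then if p then x else x: 2 trees
if p then if p then x: 1 tree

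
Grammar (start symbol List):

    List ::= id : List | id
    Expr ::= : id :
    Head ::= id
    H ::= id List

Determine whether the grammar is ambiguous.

Unambiguous

(Expr, Head, H are unreachable from List, so their rules don't affect L(List).) Right-recursive list with a separator: after each atom, whether the separator follows determines the rule. One parse per string.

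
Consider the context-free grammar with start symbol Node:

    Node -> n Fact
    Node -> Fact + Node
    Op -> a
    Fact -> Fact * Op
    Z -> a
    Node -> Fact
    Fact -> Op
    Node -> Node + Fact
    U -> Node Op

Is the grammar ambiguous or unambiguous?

Witness: a + a

Derivation 1: Node ⇒ Fact + Node ⇒ Op + Node ⇒ a + Node ⇒ a + Fact ⇒ a + Op ⇒ a + a
Derivation 2: Node ⇒ Node + Fact ⇒ Fact + Fact ⇒ Op + Fact ⇒ a + Fact ⇒ a + Op ⇒ a + a

Two distinct leftmost derivations for the same string.

Ambiguous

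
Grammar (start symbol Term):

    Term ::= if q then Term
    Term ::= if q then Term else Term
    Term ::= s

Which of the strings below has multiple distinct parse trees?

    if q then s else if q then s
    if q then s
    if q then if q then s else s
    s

if q then s else if q then s: 1 tree
if q then s: 1 tree
if q then if q then s else s: 2 trees
s: 1 tree

if q then if q then s else s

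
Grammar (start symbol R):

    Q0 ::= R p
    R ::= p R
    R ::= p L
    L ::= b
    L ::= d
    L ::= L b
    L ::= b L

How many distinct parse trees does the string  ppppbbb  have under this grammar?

Parse trees for ppppbbb:
  [R p [R p [R p [R p [L [L [L b] b] b]]]]]
  [R p [R p [R p [R p [L [L b [L b]] b]]]]]
  [R p [R p [R p [R p [L b [L [L b] b]]]]]]
  [R p [R p [R p [R p [L b [L b [L b]]]]]]]

4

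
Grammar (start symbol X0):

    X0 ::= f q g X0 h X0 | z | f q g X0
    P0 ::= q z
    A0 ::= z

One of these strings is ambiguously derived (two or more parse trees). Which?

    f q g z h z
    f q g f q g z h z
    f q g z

f q g f q g z h z

f q g z h z: 1 tree
f q g f q g z h z: 2 trees
f q g z: 1 tree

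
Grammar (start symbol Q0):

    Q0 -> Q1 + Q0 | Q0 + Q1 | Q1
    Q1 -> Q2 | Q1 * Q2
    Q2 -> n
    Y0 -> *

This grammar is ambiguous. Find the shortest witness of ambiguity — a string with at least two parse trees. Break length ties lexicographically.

length 1: no string has ≥2 trees
length 3: n + n has 2 parse trees

Two derivations of n + n:
  Q0 ⇒ Q1 + Q0 ⇒ Q2 + Q0 ⇒ n + Q0 ⇒ n + Q1 ⇒ n + Q2 ⇒ n + n
  Q0 ⇒ Q0 + Q1 ⇒ Q1 + Q1 ⇒ Q2 + Q1 ⇒ n + Q1 ⇒ n + Q2 ⇒ n + n

n + n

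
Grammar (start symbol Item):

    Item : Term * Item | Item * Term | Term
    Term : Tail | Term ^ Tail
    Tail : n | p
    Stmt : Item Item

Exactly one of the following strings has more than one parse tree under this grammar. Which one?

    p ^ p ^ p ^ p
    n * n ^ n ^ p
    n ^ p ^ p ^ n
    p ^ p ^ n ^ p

n * n ^ n ^ p

p ^ p ^ p ^ p: 1 tree
n * n ^ n ^ p: 2 trees
n ^ p ^ p ^ n: 1 tree
p ^ p ^ n ^ p: 1 tree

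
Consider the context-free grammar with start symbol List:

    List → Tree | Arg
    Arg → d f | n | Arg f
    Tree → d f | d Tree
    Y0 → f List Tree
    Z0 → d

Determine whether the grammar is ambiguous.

Ambiguous

Witness: d f

Derivation 1: List ⇒ Tree ⇒ d f
Derivation 2: List ⇒ Arg ⇒ d f

Two distinct leftmost derivations for the same string.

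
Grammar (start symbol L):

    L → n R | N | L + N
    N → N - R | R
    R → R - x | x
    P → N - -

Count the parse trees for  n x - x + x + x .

Parse trees for n x - x + x + x:
  [L [L [L n [R [R x] - x]] + [N [R x]]] + [N [R x]]]

1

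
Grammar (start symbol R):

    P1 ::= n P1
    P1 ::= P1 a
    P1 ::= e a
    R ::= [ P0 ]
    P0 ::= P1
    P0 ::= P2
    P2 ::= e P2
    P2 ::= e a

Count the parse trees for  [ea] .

2

Parse trees for [ea]:
  [R [ [P0 [P1 e a]] ]]
  [R [ [P0 [P2 e a]] ]]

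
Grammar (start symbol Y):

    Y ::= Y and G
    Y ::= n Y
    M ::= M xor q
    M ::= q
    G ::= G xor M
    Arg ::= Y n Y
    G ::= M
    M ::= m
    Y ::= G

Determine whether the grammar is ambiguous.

Witness: m xor q

Derivation 1: Y ⇒ G ⇒ G xor M ⇒ M xor M ⇒ m xor M ⇒ m xor q
Derivation 2: Y ⇒ G ⇒ M ⇒ M xor q ⇒ m xor q

Two distinct leftmost derivations for the same string.

Ambiguous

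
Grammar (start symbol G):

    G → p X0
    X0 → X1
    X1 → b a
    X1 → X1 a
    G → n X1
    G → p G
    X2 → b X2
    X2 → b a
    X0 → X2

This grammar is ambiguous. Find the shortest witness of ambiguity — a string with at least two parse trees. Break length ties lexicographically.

length 3: p b a has 2 parse trees

Two derivations of p b a:
  G ⇒ p X0 ⇒ p X1 ⇒ p b a
  G ⇒ p X0 ⇒ p X2 ⇒ p b a

p b a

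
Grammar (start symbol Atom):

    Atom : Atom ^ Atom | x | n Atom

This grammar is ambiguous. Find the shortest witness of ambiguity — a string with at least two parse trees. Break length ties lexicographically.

n x ^ x

length 1: no string has ≥2 trees
length 2: no string has ≥2 trees
length 3: no string has ≥2 trees
length 4: n x ^ x has 2 parse trees

Two derivations of n x ^ x:
  Atom ⇒ Atom ^ Atom ⇒ n Atom ^ Atom ⇒ n x ^ Atom ⇒ n x ^ x
  Atom ⇒ n Atom ⇒ n Atom ^ Atom ⇒ n x ^ Atom ⇒ n x ^ x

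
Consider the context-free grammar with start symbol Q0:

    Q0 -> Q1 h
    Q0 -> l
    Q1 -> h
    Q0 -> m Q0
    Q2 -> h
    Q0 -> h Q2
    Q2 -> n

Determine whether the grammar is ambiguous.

Ambiguous

Witness: h h

Derivation 1: Q0 ⇒ Q1 h ⇒ h h
Derivation 2: Q0 ⇒ h Q2 ⇒ h h

Two distinct leftmost derivations for the same string.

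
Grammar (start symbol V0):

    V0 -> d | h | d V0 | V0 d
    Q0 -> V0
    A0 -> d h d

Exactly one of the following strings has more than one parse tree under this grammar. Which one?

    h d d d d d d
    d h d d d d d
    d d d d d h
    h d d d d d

d h d d d d d

h d d d d d d: 1 tree
d h d d d d d: 6 trees
d d d d d h: 1 tree
h d d d d d: 1 tree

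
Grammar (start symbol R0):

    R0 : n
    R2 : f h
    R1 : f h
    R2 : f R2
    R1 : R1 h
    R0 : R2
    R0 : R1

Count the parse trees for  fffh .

Parse trees for fffh:
  [R0 [R2 f [R2 f [R2 f h]]]]

1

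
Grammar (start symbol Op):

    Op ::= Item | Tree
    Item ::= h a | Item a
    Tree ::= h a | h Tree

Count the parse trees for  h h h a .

Parse trees for h h h a:
  [Op [Tree h [Tree h [Tree h a]]]]

1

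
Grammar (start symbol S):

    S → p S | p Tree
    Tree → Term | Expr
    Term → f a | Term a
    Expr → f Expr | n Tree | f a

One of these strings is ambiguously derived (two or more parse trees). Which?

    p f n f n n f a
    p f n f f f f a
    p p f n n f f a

p f n f n n f a

p f n f n n f a: 2 trees
p f n f f f f a: 1 tree
p p f n n f f a: 1 tree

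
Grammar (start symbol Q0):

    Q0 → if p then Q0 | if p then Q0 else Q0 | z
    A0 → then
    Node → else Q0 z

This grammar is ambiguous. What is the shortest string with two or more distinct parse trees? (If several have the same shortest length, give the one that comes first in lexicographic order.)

length 1: no string has ≥2 trees
length 4: no string has ≥2 trees
length 6: no string has ≥2 trees
length 7: no string has ≥2 trees
length 9: if p then if p then z else z has 2 parse trees

Two derivations of if p then if p then z else z:
  Q0 ⇒ if p then Q0 ⇒ if p then if p then Q0 else Q0 ⇒ if p then if p then z else Q0 ⇒ if p then if p then z else z
  Q0 ⇒ if p then Q0 else Q0 ⇒ if p then if p then Q0 else Q0 ⇒ if p then if p then z else Q0 ⇒ if p then if p then z else z

if p then if p then z else z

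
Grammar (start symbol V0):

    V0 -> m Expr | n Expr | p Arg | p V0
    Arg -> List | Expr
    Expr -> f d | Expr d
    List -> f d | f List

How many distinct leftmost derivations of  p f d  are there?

2

Parse trees for p f d:
  [V0 p [Arg [List f d]]]
  [V0 p [Arg [Expr f d]]]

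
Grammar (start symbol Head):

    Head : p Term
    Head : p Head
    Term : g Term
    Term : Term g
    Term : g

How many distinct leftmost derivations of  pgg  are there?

2

Parse trees for pgg:
  [Head p [Term g [Term g]]]
  [Head p [Term [Term g] g]]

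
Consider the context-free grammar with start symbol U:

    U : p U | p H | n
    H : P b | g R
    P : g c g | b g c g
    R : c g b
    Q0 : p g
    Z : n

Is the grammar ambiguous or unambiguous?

Ambiguous

Witness: p g c g b

Derivation 1: U ⇒ p H ⇒ p P b ⇒ p g c g b
Derivation 2: U ⇒ p H ⇒ p g R ⇒ p g c g b

Two distinct leftmost derivations for the same string.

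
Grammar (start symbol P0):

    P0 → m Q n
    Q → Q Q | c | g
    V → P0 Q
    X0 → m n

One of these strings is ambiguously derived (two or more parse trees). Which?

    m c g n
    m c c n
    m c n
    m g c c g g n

m g c c g g n

m c g n: 1 tree
m c c n: 1 tree
m c n: 1 tree
m g c c g g n: 14 trees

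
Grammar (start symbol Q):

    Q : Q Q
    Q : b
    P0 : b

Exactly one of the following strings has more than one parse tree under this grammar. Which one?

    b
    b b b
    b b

b: 1 tree
b b b: 2 trees
b b: 1 tree

b b b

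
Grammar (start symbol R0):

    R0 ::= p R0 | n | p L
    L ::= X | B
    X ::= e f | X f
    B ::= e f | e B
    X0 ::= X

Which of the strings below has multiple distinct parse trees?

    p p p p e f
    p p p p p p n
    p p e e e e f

p p p p e f: 2 trees
p p p p p p n: 1 tree
p p e e e e f: 1 tree

p p p p e f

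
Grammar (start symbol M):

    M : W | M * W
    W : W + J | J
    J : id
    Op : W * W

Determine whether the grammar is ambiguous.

Unambiguous

(Op is unreachable from M, so its rules don't affect L(M).) The grammar is stratified — M handles '*' (left-recursive), W handles '+', J atoms. Each operator has a fixed associativity and precedence level, so every string has one parse.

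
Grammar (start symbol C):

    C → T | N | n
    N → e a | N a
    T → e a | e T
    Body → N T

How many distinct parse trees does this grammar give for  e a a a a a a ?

1

Parse trees for e a a a a a a:
  [C [N [N [N [N [N [N e a] a] a] a] a] a]]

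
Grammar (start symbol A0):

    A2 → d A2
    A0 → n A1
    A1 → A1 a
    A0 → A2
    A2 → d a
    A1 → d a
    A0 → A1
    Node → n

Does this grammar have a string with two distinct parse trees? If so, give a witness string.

Ambiguous

Witness: d a

Derivation 1: A0 ⇒ A2 ⇒ d a
Derivation 2: A0 ⇒ A1 ⇒ d a

Two distinct leftmost derivations for the same string.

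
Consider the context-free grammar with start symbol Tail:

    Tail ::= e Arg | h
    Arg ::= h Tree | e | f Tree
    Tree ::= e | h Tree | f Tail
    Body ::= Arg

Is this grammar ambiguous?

Unambiguous

Only Tail, Arg, Tree are reachable from Tail; ignoring the rest: Each reachable nonterminal has at most one production per leading terminal, and all productions are right-linear; the derivation is determined token-by-token.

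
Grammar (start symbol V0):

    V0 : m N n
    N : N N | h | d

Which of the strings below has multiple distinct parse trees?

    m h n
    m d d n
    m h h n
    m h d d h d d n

m h d d h d d n

m h n: 1 tree
m d d n: 1 tree
m h h n: 1 tree
m h d d h d d n: 42 trees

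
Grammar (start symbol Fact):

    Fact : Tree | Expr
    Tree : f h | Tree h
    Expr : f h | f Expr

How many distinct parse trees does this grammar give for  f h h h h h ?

1

Parse trees for f h h h h h:
  [Fact [Tree [Tree [Tree [Tree [Tree f h] h] h] h] h]]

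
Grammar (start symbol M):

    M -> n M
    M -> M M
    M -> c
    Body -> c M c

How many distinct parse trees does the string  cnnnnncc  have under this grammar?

7

Parse trees for cnnnnncc:
  [M [M c] [M n [M n [M n [M n [M n [M [M c] [M c]]]]]]]]
  [M [M c] [M n [M n [M n [M n [M [M n [M c]] [M c]]]]]]]
  [M [M c] [M n [M n [M n [M [M n [M n [M c]]] [M c]]]]]]
  [M [M c] [M n [M n [M [M n [M n [M n [M c]]]] [M c]]]]]
  [M [M c] [M n [M [M n [M n [M n [M n [M c]]]]] [M c]]]]
  [M [M c] [M [M n [M n [M n [M n [M n [M c]]]]]] [M c]]]
  [M [M [M c] [M n [M n [M n [M n [M n [M c]]]]]]] [M c]]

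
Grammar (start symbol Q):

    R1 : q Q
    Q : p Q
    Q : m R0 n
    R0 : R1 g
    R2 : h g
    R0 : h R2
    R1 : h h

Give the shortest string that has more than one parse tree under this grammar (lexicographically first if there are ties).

m h h g n

length 5: m h h g n has 2 parse trees

Two derivations of m h h g n:
  Q ⇒ m R0 n ⇒ m R1 g n ⇒ m h h g n
  Q ⇒ m R0 n ⇒ m h R2 n ⇒ m h h g n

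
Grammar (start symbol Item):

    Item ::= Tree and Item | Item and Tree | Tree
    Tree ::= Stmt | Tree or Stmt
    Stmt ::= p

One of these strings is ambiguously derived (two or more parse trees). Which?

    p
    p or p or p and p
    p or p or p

p or p or p and p

p: 1 tree
p or p or p and p: 2 trees
p or p or p: 1 tree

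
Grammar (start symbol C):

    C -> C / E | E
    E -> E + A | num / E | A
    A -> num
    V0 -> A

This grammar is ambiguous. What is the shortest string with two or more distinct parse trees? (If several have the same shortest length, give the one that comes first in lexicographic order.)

num / num

length 1: no string has ≥2 trees
length 3: num / num has 2 parse trees

Two derivations of num / num:
  C ⇒ C / E ⇒ E / E ⇒ A / E ⇒ num / E ⇒ num / A ⇒ num / num
  C ⇒ E ⇒ num / E ⇒ num / A ⇒ num / num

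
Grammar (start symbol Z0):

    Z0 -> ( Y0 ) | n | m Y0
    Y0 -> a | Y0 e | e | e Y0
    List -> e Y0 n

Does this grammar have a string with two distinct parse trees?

Ambiguous

Witness: m e e

Derivation 1: Z0 ⇒ m Y0 ⇒ m Y0 e ⇒ m e e
Derivation 2: Z0 ⇒ m Y0 ⇒ m e Y0 ⇒ m e e

Two distinct leftmost derivations for the same string.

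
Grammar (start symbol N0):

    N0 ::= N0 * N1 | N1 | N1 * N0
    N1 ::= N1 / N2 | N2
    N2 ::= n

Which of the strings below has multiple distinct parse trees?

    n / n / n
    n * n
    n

n * n

n / n / n: 1 tree
n * n: 2 trees
n: 1 tree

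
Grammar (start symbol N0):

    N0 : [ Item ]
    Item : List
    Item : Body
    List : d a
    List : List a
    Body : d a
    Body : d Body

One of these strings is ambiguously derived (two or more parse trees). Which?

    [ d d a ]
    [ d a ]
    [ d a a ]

[ d d a ]: 1 tree
[ d a ]: 2 trees
[ d a a ]: 1 tree

[ d a ]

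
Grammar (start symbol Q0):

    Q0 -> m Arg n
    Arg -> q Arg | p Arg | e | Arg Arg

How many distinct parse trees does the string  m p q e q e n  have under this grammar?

Parse trees for m p q e q e n:
  [Q0 m [Arg p [Arg q [Arg [Arg e] [Arg q [Arg e]]]]] n]
  [Q0 m [Arg p [Arg [Arg q [Arg e]] [Arg q [Arg e]]]] n]
  [Q0 m [Arg [Arg p [Arg q [Arg e]]] [Arg q [Arg e]]] n]

3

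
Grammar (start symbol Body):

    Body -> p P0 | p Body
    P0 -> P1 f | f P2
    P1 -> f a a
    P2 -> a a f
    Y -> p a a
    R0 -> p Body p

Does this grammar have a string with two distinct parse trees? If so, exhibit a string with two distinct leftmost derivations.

Witness: p f a a f

Derivation 1: Body ⇒ p P0 ⇒ p P1 f ⇒ p f a a f
Derivation 2: Body ⇒ p P0 ⇒ p f P2 ⇒ p f a a f

Two distinct leftmost derivations for the same string.

Ambiguous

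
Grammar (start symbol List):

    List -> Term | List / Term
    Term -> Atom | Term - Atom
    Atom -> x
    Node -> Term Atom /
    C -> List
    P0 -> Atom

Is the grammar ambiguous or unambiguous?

Unambiguous

(Node, C, P0 are unreachable from List, so their rules don't affect L(List).) The grammar is stratified — List handles '/' (left-recursive), Term handles '-', Atom atoms. Each operator has a fixed associativity and precedence level, so every string has one parse.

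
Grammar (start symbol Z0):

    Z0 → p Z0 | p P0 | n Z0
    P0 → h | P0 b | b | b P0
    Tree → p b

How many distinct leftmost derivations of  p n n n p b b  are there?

Parse trees for p n n n p b b:
  [Z0 p [Z0 n [Z0 n [Z0 n [Z0 p [P0 [P0 b] b]]]]]]
  [Z0 p [Z0 n [Z0 n [Z0 n [Z0 p [P0 b [P0 b]]]]]]]

2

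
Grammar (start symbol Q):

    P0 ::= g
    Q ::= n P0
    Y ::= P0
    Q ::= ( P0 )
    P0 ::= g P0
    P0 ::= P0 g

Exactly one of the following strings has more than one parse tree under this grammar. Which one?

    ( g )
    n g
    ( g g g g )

( g ): 1 tree
n g: 1 tree
( g g g g ): 8 trees

( g g g g )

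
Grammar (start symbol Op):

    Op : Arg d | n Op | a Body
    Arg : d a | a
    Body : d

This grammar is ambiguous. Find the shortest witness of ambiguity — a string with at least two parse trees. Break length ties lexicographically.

length 2: a d has 2 parse trees

Two derivations of a d:
  Op ⇒ Arg d ⇒ a d
  Op ⇒ a Body ⇒ a d

a d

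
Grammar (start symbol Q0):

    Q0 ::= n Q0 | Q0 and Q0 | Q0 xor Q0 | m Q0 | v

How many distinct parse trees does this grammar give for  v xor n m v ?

Parse trees for v xor n m v:
  [Q0 [Q0 v] xor [Q0 n [Q0 m [Q0 v]]]]

1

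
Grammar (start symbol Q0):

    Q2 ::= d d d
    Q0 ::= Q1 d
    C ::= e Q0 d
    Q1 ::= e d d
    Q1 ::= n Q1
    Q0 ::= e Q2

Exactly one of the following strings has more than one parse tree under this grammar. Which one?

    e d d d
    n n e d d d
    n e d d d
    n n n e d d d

e d d d

e d d d: 2 trees
n n e d d d: 1 tree
n e d d d: 1 tree
n n n e d d d: 1 tree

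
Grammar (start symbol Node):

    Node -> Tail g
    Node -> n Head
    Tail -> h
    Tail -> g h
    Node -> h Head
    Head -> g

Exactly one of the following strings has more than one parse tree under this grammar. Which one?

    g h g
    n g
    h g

g h g: 1 tree
n g: 1 tree
h g: 2 trees

h g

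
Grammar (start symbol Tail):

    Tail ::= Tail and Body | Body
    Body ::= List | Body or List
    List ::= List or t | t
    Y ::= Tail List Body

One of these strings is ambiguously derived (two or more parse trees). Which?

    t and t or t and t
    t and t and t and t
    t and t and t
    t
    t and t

t and t or t and t: 2 trees
t and t and t and t: 1 tree
t and t and t: 1 tree
t: 1 tree
t and t: 1 tree

t and t or t and t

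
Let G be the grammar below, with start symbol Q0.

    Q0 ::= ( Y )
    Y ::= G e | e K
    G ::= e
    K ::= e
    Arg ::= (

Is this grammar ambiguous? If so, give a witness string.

Ambiguous

Witness: ( e e )

Derivation 1: Q0 ⇒ ( Y ) ⇒ ( G e ) ⇒ ( e e )
Derivation 2: Q0 ⇒ ( Y ) ⇒ ( e K ) ⇒ ( e e )

Two distinct leftmost derivations for the same string.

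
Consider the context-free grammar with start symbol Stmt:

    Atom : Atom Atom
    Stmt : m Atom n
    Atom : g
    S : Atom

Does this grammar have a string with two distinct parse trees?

Witness: m g g g n

Derivation 1: Stmt ⇒ m Atom n ⇒ m Atom Atom n ⇒ m Atom Atom Atom n ⇒ m g Atom Atom n ⇒ m g g Atom n ⇒ m g g g n
Derivation 2: Stmt ⇒ m Atom n ⇒ m Atom Atom n ⇒ m g Atom n ⇒ m g Atom Atom n ⇒ m g g Atom n ⇒ m g g g n

Two distinct leftmost derivations for the same string.

Ambiguous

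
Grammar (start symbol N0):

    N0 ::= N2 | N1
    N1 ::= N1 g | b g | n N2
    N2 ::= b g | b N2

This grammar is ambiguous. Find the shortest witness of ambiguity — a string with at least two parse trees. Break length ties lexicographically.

length 2: b g has 2 parse trees

Two derivations of b g:
  N0 ⇒ N2 ⇒ b g
  N0 ⇒ N1 ⇒ b g

b g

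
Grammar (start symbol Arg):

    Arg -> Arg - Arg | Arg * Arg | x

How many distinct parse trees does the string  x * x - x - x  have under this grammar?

Parse trees for x * x - x - x:
  [Arg [Arg [Arg x] * [Arg x]] - [Arg [Arg x] - [Arg x]]]
  [Arg [Arg [Arg [Arg x] * [Arg x]] - [Arg x]] - [Arg x]]
  [Arg [Arg [Arg x] * [Arg [Arg x] - [Arg x]]] - [Arg x]]
  [Arg [Arg x] * [Arg [Arg x] - [Arg [Arg x] - [Arg x]]]]
  [Arg [Arg x] * [Arg [Arg [Arg x] - [Arg x]] - [Arg x]]]

5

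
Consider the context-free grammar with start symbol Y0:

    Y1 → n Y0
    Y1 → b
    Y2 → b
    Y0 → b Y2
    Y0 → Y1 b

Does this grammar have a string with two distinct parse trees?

Ambiguous

Witness: b b

Derivation 1: Y0 ⇒ b Y2 ⇒ b b
Derivation 2: Y0 ⇒ Y1 b ⇒ b b

Two distinct leftmost derivations for the same string.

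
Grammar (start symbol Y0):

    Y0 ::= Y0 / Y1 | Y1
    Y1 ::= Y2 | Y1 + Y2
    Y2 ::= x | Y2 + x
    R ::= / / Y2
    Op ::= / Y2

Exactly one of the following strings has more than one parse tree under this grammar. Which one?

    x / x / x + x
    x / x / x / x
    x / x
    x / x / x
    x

x / x / x + x

x / x / x + x: 2 trees
x / x / x / x: 1 tree
x / x: 1 tree
x / x / x: 1 tree
x: 1 tree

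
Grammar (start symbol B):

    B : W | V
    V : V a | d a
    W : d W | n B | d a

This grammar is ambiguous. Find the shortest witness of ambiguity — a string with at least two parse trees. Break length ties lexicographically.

length 2: d a has 2 parse trees

Two derivations of d a:
  B ⇒ W ⇒ d a
  B ⇒ V ⇒ d a

d a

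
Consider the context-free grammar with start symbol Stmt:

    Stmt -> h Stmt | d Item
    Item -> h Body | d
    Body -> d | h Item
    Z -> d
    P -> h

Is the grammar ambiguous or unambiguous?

Only Stmt, Item, Body are reachable from Stmt; ignoring the rest: Each reachable nonterminal has at most one production per leading terminal, and all productions are right-linear; the derivation is determined token-by-token.

Unambiguous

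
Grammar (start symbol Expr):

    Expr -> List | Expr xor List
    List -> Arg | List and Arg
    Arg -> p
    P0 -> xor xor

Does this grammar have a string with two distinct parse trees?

(P0 is unreachable from Expr, so its rules don't affect L(Expr).) This is a standard precedence ladder (Expr over List over Arg), with each level left-recursive on its own operator ('xor' at Expr, 'and' at List). That structure is LR(1), hence unambiguous.

Unambiguous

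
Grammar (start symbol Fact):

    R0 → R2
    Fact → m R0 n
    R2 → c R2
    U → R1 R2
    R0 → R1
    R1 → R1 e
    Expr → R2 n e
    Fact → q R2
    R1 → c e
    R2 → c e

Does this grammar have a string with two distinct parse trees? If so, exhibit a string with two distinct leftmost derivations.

Ambiguous

Witness: m c e n

Derivation 1: Fact ⇒ m R0 n ⇒ m R2 n ⇒ m c e n
Derivation 2: Fact ⇒ m R0 n ⇒ m R1 n ⇒ m c e n

Two distinct leftmost derivations for the same string.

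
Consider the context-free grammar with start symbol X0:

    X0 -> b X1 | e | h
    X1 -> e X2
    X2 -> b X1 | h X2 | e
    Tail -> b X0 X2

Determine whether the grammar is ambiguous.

Unambiguous

(Tail is unreachable from X0, so its rules don't affect L(X0).) Restricted to the reachable nonterminals, every rule has the form A → t or A → t B, and no two rules for the same A share a first terminal. The grammar encodes a DFA — one run per string.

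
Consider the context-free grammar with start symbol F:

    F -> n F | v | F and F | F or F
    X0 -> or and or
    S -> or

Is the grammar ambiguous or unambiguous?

Witness: n v and v

Derivation 1: F ⇒ n F ⇒ n F and F ⇒ n v and F ⇒ n v and v
Derivation 2: F ⇒ F and F ⇒ n F and F ⇒ n v and F ⇒ n v and v

Two distinct leftmost derivations for the same string.

Ambiguous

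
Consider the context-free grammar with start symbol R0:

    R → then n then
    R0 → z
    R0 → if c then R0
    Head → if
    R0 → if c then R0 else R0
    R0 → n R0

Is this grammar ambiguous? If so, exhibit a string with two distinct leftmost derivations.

Ambiguous

Witness: if c then if c then z else z

Derivation 1: R0 ⇒ if c then R0 ⇒ if c then if c then R0 else R0 ⇒ if c then if c then z else R0 ⇒ if c then if c then z else z
Derivation 2: R0 ⇒ if c then R0 else R0 ⇒ if c then if c then R0 else R0 ⇒ if c then if c then z else R0 ⇒ if c then if c then z else z

Two distinct leftmost derivations for the same string.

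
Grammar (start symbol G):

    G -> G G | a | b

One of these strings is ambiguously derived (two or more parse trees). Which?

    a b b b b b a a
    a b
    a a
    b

a b b b b b a a: 429 trees
a b: 1 tree
a a: 1 tree
b: 1 tree

a b b b b b a a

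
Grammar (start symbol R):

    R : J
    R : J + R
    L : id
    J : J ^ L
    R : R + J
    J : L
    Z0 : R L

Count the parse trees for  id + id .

Parse trees for id + id:
  [R [J [L id]] + [R [J [L id]]]]
  [R [R [J [L id]]] + [J [L id]]]

2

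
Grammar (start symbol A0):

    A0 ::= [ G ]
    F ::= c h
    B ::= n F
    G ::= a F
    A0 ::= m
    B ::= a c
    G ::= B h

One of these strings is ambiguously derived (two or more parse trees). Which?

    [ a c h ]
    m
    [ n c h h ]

[ a c h ]

[ a c h ]: 2 trees
m: 1 tree
[ n c h h ]: 1 tree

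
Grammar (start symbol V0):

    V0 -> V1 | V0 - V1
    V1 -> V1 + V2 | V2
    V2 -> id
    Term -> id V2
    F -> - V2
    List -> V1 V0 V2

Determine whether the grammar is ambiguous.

(Term, F, List are unreachable from V0, so their rules don't affect L(V0).) V0 → V0 - V1 | V1  ;  V1 → V1 + V2 | V2  — a left-associative chain with V2 at the bottom. Each string factors uniquely by precedence.

Unambiguous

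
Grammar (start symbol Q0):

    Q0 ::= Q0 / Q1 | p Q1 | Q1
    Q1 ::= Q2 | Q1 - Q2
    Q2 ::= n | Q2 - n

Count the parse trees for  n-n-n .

4

Parse trees for n-n-n:
  [Q0 [Q1 [Q2 [Q2 [Q2 n] - n] - n]]]
  [Q0 [Q1 [Q1 [Q2 n]] - [Q2 [Q2 n] - n]]]
  [Q0 [Q1 [Q1 [Q2 [Q2 n] - n]] - [Q2 n]]]
  [Q0 [Q1 [Q1 [Q1 [Q2 n]] - [Q2 n]] - [Q2 n]]]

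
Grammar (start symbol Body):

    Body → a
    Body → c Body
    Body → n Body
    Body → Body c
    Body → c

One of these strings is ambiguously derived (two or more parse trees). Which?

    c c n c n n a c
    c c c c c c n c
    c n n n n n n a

c c n c n n a c

c c n c n n a c: 7 trees
c c c c c c n c: 1 tree
c n n n n n n a: 1 tree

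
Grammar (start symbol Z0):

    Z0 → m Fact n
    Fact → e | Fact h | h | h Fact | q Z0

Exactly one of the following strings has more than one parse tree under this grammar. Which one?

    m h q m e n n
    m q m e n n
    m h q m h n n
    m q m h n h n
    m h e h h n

m h q m e n n: 1 tree
m q m e n n: 1 tree
m h q m h n n: 1 tree
m q m h n h n: 1 tree
m h e h h n: 3 trees

m h e h h n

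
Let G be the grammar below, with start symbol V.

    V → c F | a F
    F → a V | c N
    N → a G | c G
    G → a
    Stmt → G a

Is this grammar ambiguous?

Unambiguous

Only V, F, N, G are reachable from V; ignoring the rest: Restricted to the reachable nonterminals, every rule has the form A → t or A → t B, and no two rules for the same A share a first terminal. The grammar encodes a DFA — one run per string.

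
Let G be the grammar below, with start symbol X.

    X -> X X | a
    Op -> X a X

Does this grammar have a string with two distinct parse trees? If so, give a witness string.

Ambiguous

Witness: a a a

Derivation 1: X ⇒ X X ⇒ X X X ⇒ a X X ⇒ a a X ⇒ a a a
Derivation 2: X ⇒ X X ⇒ a X ⇒ a X X ⇒ a a X ⇒ a a a

Two distinct leftmost derivations for the same string.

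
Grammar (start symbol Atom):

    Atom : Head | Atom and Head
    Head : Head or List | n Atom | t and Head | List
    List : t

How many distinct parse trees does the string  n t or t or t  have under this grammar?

Parse trees for n t or t or t:
  [Atom [Head [Head [Head n [Atom [Head [List t]]]] or [List t]] or [List t]]]
  [Atom [Head [Head n [Atom [Head [Head [List t]] or [List t]]]] or [List t]]]
  [Atom [Head n [Atom [Head [Head [Head [List t]] or [List t]] or [List t]]]]]

3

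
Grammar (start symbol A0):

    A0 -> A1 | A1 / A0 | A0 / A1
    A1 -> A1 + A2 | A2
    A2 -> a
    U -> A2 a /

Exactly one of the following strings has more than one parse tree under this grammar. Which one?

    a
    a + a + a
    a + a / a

a: 1 tree
a + a + a: 1 tree
a + a / a: 2 trees

a + a / a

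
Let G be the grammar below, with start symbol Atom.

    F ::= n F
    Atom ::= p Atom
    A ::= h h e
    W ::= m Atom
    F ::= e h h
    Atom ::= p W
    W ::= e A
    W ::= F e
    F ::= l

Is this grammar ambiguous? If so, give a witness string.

Ambiguous

Witness: p e h h e

Derivation 1: Atom ⇒ p W ⇒ p e A ⇒ p e h h e
Derivation 2: Atom ⇒ p W ⇒ p F e ⇒ p e h h e

Two distinct leftmost derivations for the same string.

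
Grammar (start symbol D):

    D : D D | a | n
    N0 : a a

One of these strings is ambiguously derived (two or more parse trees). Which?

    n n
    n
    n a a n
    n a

n n: 1 tree
n: 1 tree
n a a n: 5 trees
n a: 1 tree

n a a n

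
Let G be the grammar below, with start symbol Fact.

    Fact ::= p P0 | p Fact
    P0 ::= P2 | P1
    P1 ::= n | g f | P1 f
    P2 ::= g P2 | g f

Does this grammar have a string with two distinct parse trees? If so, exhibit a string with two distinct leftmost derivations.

Witness: p g f

Derivation 1: Fact ⇒ p P0 ⇒ p P2 ⇒ p g f
Derivation 2: Fact ⇒ p P0 ⇒ p P1 ⇒ p g f

Two distinct leftmost derivations for the same string.

Ambiguous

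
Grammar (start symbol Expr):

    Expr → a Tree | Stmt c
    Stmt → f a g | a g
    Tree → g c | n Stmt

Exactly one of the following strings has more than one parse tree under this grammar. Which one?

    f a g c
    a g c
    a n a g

f a g c: 1 tree
a g c: 2 trees
a n a g: 1 tree

a g c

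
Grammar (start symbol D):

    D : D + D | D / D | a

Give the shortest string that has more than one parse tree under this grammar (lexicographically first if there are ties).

length 1: no string has ≥2 trees
length 3: no string has ≥2 trees
length 5: a + a + a has 2 parse trees

Two derivations of a + a + a:
  D ⇒ D + D ⇒ D + D + D ⇒ a + D + D ⇒ a + a + D ⇒ a + a + a
  D ⇒ D + D ⇒ a + D ⇒ a + D + D ⇒ a + a + D ⇒ a + a + a

a + a + a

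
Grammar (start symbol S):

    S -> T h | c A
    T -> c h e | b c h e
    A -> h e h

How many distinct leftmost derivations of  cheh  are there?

2

Parse trees for cheh:
  [S [T c h e] h]
  [S c [A h e h]]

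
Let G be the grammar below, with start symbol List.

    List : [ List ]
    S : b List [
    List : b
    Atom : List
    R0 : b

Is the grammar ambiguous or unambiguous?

Unambiguous

(Atom, R0, S are unreachable from List, so their rules don't affect L(List).) Each string is a nest of matched brackets around a single atom. An opening bracket forces the recursive rule; an atom forces the base rule.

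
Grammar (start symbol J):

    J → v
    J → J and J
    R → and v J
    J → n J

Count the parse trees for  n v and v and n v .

5

Parse trees for n v and v and n v:
  [J [J n [J v]] and [J [J v] and [J n [J v]]]]
  [J [J [J n [J v]] and [J v]] and [J n [J v]]]
  [J [J n [J [J v] and [J v]]] and [J n [J v]]]
  [J n [J [J v] and [J [J v] and [J n [J v]]]]]
  [J n [J [J [J v] and [J v]] and [J n [J v]]]]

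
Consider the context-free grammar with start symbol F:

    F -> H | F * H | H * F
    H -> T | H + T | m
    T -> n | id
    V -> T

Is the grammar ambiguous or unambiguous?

Witness: id * id

Derivation 1: F ⇒ F * H ⇒ H * H ⇒ T * H ⇒ id * H ⇒ id * T ⇒ id * id
Derivation 2: F ⇒ H * F ⇒ T * F ⇒ id * F ⇒ id * H ⇒ id * T ⇒ id * id

Two distinct leftmost derivations for the same string.

Ambiguous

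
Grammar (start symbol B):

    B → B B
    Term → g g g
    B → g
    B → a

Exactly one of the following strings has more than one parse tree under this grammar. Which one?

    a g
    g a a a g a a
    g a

g a a a g a a

a g: 1 tree
g a a a g a a: 132 trees
g a: 1 tree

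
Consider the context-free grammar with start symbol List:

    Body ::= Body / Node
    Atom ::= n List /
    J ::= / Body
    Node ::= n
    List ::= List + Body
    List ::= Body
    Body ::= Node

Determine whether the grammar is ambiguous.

(Atom, J are unreachable from List, so their rules don't affect L(List).) This is a standard precedence ladder (List over Body over Node), with each level left-recursive on its own operator ('+' at List, '/' at Body). That structure is LR(1), hence unambiguous.

Unambiguous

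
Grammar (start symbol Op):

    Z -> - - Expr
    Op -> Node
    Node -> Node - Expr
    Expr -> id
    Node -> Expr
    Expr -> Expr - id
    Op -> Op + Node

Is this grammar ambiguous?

Witness: id - id

Derivation 1: Op ⇒ Node ⇒ Node - Expr ⇒ Expr - Expr ⇒ id - Expr ⇒ id - id
Derivation 2: Op ⇒ Node ⇒ Expr ⇒ Expr - id ⇒ id - id

Two distinct leftmost derivations for the same string.

Ambiguous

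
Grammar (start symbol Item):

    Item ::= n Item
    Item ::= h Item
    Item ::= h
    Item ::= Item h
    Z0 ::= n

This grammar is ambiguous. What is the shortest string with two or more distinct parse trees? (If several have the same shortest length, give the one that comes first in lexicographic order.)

h h

length 1: no string has ≥2 trees
length 2: h h has 2 parse trees

Two derivations of h h:
  Item ⇒ h Item ⇒ h h
  Item ⇒ Item h ⇒ h h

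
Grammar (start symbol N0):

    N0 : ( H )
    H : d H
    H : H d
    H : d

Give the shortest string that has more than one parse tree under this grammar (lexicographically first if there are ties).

length 3: no string has ≥2 trees
length 4: ( d d ) has 2 parse trees

Two derivations of ( d d ):
  N0 ⇒ ( H ) ⇒ ( d H ) ⇒ ( d d )
  N0 ⇒ ( H ) ⇒ ( H d ) ⇒ ( d d )

( d d )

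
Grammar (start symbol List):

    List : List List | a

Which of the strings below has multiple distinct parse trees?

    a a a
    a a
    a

a a a: 2 trees
a a: 1 tree
a: 1 tree

a a a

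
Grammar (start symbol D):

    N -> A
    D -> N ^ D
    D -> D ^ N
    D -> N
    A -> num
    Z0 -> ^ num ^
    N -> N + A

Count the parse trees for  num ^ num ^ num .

4

Parse trees for num ^ num ^ num:
  [D [N [A num]] ^ [D [N [A num]] ^ [D [N [A num]]]]]
  [D [N [A num]] ^ [D [D [N [A num]]] ^ [N [A num]]]]
  [D [D [N [A num]] ^ [D [N [A num]]]] ^ [N [A num]]]
  [D [D [D [N [A num]]] ^ [N [A num]]] ^ [N [A num]]]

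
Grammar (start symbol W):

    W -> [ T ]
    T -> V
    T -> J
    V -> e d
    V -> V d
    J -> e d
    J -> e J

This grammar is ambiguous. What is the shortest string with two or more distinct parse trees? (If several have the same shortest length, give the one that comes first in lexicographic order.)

[ e d ]

length 4: [ e d ] has 2 parse trees

Two derivations of [ e d ]:
  W ⇒ [ T ] ⇒ [ V ] ⇒ [ e d ]
  W ⇒ [ T ] ⇒ [ J ] ⇒ [ e d ]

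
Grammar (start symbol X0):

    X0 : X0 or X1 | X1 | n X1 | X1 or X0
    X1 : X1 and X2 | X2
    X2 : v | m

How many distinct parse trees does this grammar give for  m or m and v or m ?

Parse trees for m or m and v or m:
  [X0 [X0 [X0 [X1 [X2 m]]] or [X1 [X1 [X2 m]] and [X2 v]]] or [X1 [X2 m]]]
  [X0 [X0 [X1 [X2 m]] or [X0 [X1 [X1 [X2 m]] and [X2 v]]]] or [X1 [X2 m]]]
  [X0 [X1 [X2 m]] or [X0 [X0 [X1 [X1 [X2 m]] and [X2 v]]] or [X1 [X2 m]]]]
  [X0 [X1 [X2 m]] or [X0 [X1 [X1 [X2 m]] and [X2 v]] or [X0 [X1 [X2 m]]]]]

4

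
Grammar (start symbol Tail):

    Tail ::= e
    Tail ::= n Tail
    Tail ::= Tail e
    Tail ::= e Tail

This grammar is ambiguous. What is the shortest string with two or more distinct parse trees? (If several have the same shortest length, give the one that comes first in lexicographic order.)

length 1: no string has ≥2 trees
length 2: e e has 2 parse trees

Two derivations of e e:
  Tail ⇒ Tail e ⇒ e e
  Tail ⇒ e Tail ⇒ e e

e e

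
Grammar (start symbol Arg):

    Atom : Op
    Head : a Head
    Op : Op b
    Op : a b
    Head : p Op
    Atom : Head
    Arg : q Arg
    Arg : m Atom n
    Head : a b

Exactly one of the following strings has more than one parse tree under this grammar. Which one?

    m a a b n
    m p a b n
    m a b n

m a b n

m a a b n: 1 tree
m p a b n: 1 tree
m a b n: 2 trees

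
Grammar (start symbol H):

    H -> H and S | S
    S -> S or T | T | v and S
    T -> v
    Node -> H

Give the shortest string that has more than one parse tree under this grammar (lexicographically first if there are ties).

length 1: no string has ≥2 trees
length 3: v and v has 2 parse trees

Two derivations of v and v:
  H ⇒ H and S ⇒ S and S ⇒ T and S ⇒ v and S ⇒ v and T ⇒ v and v
  H ⇒ S ⇒ v and S ⇒ v and T ⇒ v and v

v and v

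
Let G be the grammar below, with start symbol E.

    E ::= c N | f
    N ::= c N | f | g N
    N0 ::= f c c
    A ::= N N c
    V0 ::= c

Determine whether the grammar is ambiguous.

(N0, A, V0 are unreachable from E, so their rules don't affect L(E).) Each reachable nonterminal has at most one production per leading terminal, and all productions are right-linear; the derivation is determined token-by-token.

Unambiguous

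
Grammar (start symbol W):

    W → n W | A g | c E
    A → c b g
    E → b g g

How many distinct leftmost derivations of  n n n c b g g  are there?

2

Parse trees for n n n c b g g:
  [W n [W n [W n [W [A c b g] g]]]]
  [W n [W n [W n [W c [E b g g]]]]]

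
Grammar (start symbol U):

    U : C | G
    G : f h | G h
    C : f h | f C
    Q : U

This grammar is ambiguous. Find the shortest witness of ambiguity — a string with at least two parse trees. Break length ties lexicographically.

f h

length 2: f h has 2 parse trees

Two derivations of f h:
  U ⇒ C ⇒ f h
  U ⇒ G ⇒ f h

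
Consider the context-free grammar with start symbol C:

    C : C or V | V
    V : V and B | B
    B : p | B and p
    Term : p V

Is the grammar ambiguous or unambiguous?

Witness: p and p

Derivation 1: C ⇒ V ⇒ V and B ⇒ B and B ⇒ p and B ⇒ p and p
Derivation 2: C ⇒ V ⇒ B ⇒ B and p ⇒ p and p

Two distinct leftmost derivations for the same string.

Ambiguous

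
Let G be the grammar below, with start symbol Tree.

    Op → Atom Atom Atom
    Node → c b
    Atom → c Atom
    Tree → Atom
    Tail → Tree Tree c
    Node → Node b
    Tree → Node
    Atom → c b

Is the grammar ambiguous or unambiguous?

Witness: c b

Derivation 1: Tree ⇒ Atom ⇒ c b
Derivation 2: Tree ⇒ Node ⇒ c b

Two distinct leftmost derivations for the same string.

Ambiguous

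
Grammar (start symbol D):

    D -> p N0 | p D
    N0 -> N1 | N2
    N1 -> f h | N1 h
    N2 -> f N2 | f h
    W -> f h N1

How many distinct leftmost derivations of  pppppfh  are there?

2

Parse trees for pppppfh:
  [D p [D p [D p [D p [D p [N0 [N1 f h]]]]]]]
  [D p [D p [D p [D p [D p [N0 [N2 f h]]]]]]]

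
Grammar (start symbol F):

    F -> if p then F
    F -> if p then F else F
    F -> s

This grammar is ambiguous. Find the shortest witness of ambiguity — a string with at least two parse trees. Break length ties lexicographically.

if p then if p then s else s

length 1: no string has ≥2 trees
length 4: no string has ≥2 trees
length 6: no string has ≥2 trees
length 7: no string has ≥2 trees
length 9: if p then if p then s else s has 2 parse trees

Two derivations of if p then if p then s else s:
  F ⇒ if p then F ⇒ if p then if p then F else F ⇒ if p then if p then s else F ⇒ if p then if p then s else s
  F ⇒ if p then F else F ⇒ if p then if p then F else F ⇒ if p then if p then s else F ⇒ if p then if p then s else s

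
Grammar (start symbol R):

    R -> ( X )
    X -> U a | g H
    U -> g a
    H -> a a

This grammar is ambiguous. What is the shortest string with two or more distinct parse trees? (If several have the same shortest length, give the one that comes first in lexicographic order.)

( g a a )

length 5: ( g a a ) has 2 parse trees

Two derivations of ( g a a ):
  R ⇒ ( X ) ⇒ ( U a ) ⇒ ( g a a )
  R ⇒ ( X ) ⇒ ( g H ) ⇒ ( g a a )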